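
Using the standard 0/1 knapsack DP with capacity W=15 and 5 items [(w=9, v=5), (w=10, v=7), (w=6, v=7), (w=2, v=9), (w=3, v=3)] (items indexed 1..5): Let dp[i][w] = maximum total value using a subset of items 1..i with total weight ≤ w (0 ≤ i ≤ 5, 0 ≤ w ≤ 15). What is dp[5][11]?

19

i\w   0   1   2   3   4   5   6   7   8   9  10  11  12  13  14  15
  0   0   0   0   0   0   0   0   0   0   0   0   0   0   0   0   0
  1   0   0   0   0   0   0   0   0   0   5   5   5   5   5   5   5
  2   0   0   0   0   0   0   0   0   0   5   7   7   7   7   7   7
  3   0   0   0   0   0   0   7   7   7   7   7   7   7   7   7  12
  4   0   0   9   9   9   9   9   9  16  16  16  16  16  16  16  16
  5   0   0   9   9   9  12  12  12  16  16  16  19  19  19  19  19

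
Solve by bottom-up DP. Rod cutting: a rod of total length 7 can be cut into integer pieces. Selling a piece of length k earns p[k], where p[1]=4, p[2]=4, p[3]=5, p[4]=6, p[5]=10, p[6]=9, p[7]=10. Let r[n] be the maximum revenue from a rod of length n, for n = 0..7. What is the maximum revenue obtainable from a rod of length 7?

28

   n    0    1    2    3    4    5    6    7
r[n]    0    4    8   12   16   20   24   28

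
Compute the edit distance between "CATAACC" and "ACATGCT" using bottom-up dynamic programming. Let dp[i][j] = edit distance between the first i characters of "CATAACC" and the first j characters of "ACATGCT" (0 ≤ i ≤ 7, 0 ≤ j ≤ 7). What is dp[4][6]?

   ''  A  C  A  T  G  C  T
''  0  1  2  3  4  5  6  7
 C  1  1  1  2  3  4  5  6
 A  2  1  2  1  2  3  4  5
 T  3  2  2  2  1  2  3  4
 A  4  3  3  2  2  2  3  4
 A  5  4  4  3  3  3  3  4
 C  6  5  4  4  4  4  3  4
 C  7  6  5  5  5  5  4  4

3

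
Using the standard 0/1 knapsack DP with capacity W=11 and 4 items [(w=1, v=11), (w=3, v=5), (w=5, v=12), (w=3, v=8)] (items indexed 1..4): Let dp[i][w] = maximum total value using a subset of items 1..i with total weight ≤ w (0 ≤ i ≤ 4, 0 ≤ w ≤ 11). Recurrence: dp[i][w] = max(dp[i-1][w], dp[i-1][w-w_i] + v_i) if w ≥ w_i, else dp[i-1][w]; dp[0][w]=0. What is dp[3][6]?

i\w   0   1   2   3   4   5   6   7   8   9  10  11
  0   0   0   0   0   0   0   0   0   0   0   0   0
  1   0  11  11  11  11  11  11  11  11  11  11  11
  2   0  11  11  11  16  16  16  16  16  16  16  16
  3   0  11  11  11  16  16  23  23  23  28  28  28
  4   0  11  11  11  19  19  23  24  24  31  31  31

23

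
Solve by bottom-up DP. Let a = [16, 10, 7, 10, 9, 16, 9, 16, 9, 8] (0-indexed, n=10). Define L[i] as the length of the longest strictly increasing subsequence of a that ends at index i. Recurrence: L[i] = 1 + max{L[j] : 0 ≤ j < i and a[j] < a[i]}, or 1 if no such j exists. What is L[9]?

2

   i    0    1    2    3    4    5    6    7    8    9
a[i]   16   10    7   10    9   16    9   16    9    8
L[i]    1    1    1    2    2    3    2    3    2    2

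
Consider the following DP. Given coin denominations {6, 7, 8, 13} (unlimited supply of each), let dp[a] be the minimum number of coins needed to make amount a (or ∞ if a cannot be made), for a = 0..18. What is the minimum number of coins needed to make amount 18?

 a  0  1  2  3  4  5  6  7  8  9 10 11 12 13 14 15 16 17 18
dp  0  -  -  -  -  -  1  1  1  -  -  -  2  1  2  2  2  -  3
(- denotes ∞ / unreachable)

3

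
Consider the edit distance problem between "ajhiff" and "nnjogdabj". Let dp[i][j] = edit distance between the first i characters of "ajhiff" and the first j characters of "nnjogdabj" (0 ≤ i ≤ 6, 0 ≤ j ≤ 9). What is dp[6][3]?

   ''  n  n  j  o  g  d  a  b  j
''  0  1  2  3  4  5  6  7  8  9
 a  1  1  2  3  4  5  6  6  7  8
 j  2  2  2  2  3  4  5  6  7  7
 h  3  3  3  3  3  4  5  6  7  8
 i  4  4  4  4  4  4  5  6  7  8
 f  5  5  5  5  5  5  5  6  7  8
 f  6  6  6  6  6  6  6  6  7  8

6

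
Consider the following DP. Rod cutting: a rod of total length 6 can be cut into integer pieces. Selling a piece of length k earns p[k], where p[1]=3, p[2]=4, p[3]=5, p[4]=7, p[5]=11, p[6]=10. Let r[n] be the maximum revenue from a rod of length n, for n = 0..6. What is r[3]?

   n    0    1    2    3    4    5    6
r[n]    0    3    6    9   12   15   18

9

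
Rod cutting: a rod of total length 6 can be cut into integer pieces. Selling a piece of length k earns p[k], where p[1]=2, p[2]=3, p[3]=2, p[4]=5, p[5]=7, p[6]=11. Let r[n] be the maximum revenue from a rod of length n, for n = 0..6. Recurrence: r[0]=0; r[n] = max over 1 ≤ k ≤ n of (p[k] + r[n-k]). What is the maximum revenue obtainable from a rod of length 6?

   n    0    1    2    3    4    5    6
r[n]    0    2    4    6    8   10   12

12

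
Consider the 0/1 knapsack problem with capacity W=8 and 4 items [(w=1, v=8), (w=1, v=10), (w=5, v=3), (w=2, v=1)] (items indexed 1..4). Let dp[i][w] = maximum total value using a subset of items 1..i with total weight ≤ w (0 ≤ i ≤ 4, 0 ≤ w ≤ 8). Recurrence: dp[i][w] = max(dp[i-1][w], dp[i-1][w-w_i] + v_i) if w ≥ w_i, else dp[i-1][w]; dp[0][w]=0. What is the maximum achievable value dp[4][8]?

i\w   0   1   2   3   4   5   6   7   8
  0   0   0   0   0   0   0   0   0   0
  1   0   8   8   8   8   8   8   8   8
  2   0  10  18  18  18  18  18  18  18
  3   0  10  18  18  18  18  18  21  21
  4   0  10  18  18  19  19  19  21  21

21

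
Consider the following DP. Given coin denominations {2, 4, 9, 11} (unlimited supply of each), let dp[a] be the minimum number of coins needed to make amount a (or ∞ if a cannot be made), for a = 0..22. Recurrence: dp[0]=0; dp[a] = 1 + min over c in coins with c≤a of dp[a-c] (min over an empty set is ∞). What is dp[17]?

3

 a  0  1  2  3  4  5  6  7  8  9 10 11 12 13 14 15 16 17 18 19 20 21 22
dp  0  -  1  -  1  -  2  -  2  1  3  1  3  2  4  2  4  3  2  3  2  4  2
(- denotes ∞ / unreachable)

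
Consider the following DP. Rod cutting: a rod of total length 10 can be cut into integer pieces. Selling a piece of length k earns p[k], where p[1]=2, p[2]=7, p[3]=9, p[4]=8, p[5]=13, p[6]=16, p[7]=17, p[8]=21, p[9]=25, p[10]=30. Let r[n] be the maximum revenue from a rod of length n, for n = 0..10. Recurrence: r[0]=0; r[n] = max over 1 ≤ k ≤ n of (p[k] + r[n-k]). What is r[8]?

28

   n    0    1    2    3    4    5    6    7    8    9   10
r[n]    0    2    7    9   14   16   21   23   28   30   35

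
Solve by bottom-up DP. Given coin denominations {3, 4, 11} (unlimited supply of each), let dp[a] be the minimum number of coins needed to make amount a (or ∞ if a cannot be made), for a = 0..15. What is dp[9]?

 a  0  1  2  3  4  5  6  7  8  9 10 11 12 13 14 15
dp  0  -  -  1  1  -  2  2  2  3  3  1  3  4  2  2
(- denotes ∞ / unreachable)

3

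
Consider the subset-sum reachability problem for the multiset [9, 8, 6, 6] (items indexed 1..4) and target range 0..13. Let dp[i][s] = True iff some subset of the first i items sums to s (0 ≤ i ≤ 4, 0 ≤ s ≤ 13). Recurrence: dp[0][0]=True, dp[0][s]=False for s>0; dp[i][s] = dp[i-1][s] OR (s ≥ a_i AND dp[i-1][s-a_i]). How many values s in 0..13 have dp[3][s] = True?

i\s   0   1   2   3   4   5   6   7   8   9  10  11  12  13
  0   T   F   F   F   F   F   F   F   F   F   F   F   F   F
  1   T   F   F   F   F   F   F   F   F   T   F   F   F   F
  2   T   F   F   F   F   F   F   F   T   T   F   F   F   F
  3   T   F   F   F   F   F   T   F   T   T   F   F   F   F
  4   T   F   F   F   F   F   T   F   T   T   F   F   T   F

4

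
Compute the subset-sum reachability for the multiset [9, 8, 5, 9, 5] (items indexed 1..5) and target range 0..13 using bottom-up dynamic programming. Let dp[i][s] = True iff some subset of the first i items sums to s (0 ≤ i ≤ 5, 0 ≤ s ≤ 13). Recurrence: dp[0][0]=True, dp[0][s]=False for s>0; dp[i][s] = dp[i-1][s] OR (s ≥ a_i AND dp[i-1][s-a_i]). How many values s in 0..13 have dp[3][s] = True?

5

i\s   0   1   2   3   4   5   6   7   8   9  10  11  12  13
  0   T   F   F   F   F   F   F   F   F   F   F   F   F   F
  1   T   F   F   F   F   F   F   F   F   T   F   F   F   F
  2   T   F   F   F   F   F   F   F   T   T   F   F   F   F
  3   T   F   F   F   F   T   F   F   T   T   F   F   F   T
  4   T   F   F   F   F   T   F   F   T   T   F   F   F   T
  5   T   F   F   F   F   T   F   F   T   T   T   F   F   T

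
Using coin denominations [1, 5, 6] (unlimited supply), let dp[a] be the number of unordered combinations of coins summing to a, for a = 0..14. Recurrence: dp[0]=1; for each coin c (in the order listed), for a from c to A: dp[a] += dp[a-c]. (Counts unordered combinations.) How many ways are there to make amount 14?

6

after  coin     0     1     2     3     4     5     6     7     8     9    10    11    12    13    14
          1     1     1     1     1     1     1     1     1     1     1     1     1     1     1     1
          5     1     1     1     1     1     2     2     2     2     2     3     3     3     3     3
          6     1     1     1     1     1     2     3     3     3     3     4     5     6     6     6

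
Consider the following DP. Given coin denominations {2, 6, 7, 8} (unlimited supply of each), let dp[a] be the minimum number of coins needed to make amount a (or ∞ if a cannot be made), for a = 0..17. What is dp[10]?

 a  0  1  2  3  4  5  6  7  8  9 10 11 12 13 14 15 16 17
dp  0  -  1  -  2  -  1  1  1  2  2  3  2  2  2  2  2  3
(- denotes ∞ / unreachable)

2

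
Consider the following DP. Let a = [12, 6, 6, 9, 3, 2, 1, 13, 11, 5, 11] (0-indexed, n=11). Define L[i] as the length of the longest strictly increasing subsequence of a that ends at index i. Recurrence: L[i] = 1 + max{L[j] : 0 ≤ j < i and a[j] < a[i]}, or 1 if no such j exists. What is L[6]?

1

   i    0    1    2    3    4    5    6    7    8    9   10
a[i]   12    6    6    9    3    2    1   13   11    5   11
L[i]    1    1    1    2    1    1    1    3    3    2    3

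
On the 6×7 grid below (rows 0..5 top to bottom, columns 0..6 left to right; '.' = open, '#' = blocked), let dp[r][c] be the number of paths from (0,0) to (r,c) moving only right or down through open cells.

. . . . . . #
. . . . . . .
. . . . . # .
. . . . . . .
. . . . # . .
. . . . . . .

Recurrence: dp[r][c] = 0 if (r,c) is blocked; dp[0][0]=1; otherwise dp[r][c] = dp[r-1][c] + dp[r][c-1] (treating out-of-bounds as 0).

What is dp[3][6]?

41

r\c   0   1   2   3   4   5   6
  0   1   1   1   1   1   1   0
  1   1   2   3   4   5   6   6
  2   1   3   6  10  15   0   6
  3   1   4  10  20  35  35  41
  4   1   5  15  35   0  35  76
  5   1   6  21  56  56  91 167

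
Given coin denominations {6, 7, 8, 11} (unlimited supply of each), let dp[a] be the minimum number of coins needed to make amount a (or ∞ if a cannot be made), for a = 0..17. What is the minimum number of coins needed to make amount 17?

 a  0  1  2  3  4  5  6  7  8  9 10 11 12 13 14 15 16 17
dp  0  -  -  -  -  -  1  1  1  -  -  1  2  2  2  2  2  2
(- denotes ∞ / unreachable)

2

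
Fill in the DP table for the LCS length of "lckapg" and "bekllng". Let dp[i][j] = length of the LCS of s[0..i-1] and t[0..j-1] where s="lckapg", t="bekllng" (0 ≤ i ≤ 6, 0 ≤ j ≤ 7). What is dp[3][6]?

1

   ''  b  e  k  l  l  n  g
''  0  0  0  0  0  0  0  0
 l  0  0  0  0  1  1  1  1
 c  0  0  0  0  1  1  1  1
 k  0  0  0  1  1  1  1  1
 a  0  0  0  1  1  1  1  1
 p  0  0  0  1  1  1  1  1
 g  0  0  0  1  1  1  1  2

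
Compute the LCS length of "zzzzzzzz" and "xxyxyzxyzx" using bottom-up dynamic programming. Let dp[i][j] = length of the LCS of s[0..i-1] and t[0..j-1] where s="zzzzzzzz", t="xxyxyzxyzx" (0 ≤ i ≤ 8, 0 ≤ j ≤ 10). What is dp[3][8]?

1

   ''  x  x  y  x  y  z  x  y  z  x
''  0  0  0  0  0  0  0  0  0  0  0
 z  0  0  0  0  0  0  1  1  1  1  1
 z  0  0  0  0  0  0  1  1  1  2  2
 z  0  0  0  0  0  0  1  1  1  2  2
 z  0  0  0  0  0  0  1  1  1  2  2
 z  0  0  0  0  0  0  1  1  1  2  2
 z  0  0  0  0  0  0  1  1  1  2  2
 z  0  0  0  0  0  0  1  1  1  2  2
 z  0  0  0  0  0  0  1  1  1  2  2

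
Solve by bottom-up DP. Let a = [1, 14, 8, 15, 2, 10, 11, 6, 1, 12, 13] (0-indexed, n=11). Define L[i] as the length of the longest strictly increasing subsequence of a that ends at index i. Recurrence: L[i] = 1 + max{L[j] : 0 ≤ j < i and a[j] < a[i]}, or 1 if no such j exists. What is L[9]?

5

   i    0    1    2    3    4    5    6    7    8    9   10
a[i]    1   14    8   15    2   10   11    6    1   12   13
L[i]    1    2    2    3    2    3    4    3    1    5    6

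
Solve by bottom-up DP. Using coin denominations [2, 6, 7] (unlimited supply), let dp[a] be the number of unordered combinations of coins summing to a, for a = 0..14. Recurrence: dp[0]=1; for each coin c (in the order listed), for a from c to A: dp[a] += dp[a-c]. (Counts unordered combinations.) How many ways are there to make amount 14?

4

after  coin     0     1     2     3     4     5     6     7     8     9    10    11    12    13    14
          2     1     0     1     0     1     0     1     0     1     0     1     0     1     0     1
          6     1     0     1     0     1     0     2     0     2     0     2     0     3     0     3
          7     1     0     1     0     1     0     2     1     2     1     2     1     3     2     4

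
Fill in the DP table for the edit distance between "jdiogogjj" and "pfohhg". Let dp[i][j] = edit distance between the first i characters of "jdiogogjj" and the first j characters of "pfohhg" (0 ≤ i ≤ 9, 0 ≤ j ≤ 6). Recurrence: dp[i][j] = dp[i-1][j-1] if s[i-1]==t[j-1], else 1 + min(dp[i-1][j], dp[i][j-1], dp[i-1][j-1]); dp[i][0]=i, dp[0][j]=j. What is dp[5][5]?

   ''  p  f  o  h  h  g
''  0  1  2  3  4  5  6
 j  1  1  2  3  4  5  6
 d  2  2  2  3  4  5  6
 i  3  3  3  3  4  5  6
 o  4  4  4  3  4  5  6
 g  5  5  5  4  4  5  5
 o  6  6  6  5  5  5  6
 g  7  7  7  6  6  6  5
 j  8  8  8  7  7  7  6
 j  9  9  9  8  8  8  7

5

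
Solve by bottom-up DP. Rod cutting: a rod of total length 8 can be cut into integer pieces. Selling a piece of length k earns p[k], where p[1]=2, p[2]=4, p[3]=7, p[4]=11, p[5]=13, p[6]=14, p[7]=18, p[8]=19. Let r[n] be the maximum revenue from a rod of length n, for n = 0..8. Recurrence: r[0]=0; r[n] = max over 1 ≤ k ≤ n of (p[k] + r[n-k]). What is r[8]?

   n    0    1    2    3    4    5    6    7    8
r[n]    0    2    4    7   11   13   15   18   22

22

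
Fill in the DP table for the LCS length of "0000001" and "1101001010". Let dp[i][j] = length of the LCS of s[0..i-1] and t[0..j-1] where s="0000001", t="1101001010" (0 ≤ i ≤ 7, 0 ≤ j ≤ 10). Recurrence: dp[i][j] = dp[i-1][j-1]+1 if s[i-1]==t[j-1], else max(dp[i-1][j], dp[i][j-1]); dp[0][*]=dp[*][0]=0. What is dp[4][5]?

   ''  1  1  0  1  0  0  1  0  1  0
''  0  0  0  0  0  0  0  0  0  0  0
 0  0  0  0  1  1  1  1  1  1  1  1
 0  0  0  0  1  1  2  2  2  2  2  2
 0  0  0  0  1  1  2  3  3  3  3  3
 0  0  0  0  1  1  2  3  3  4  4  4
 0  0  0  0  1  1  2  3  3  4  4  5
 0  0  0  0  1  1  2  3  3  4  4  5
 1  0  1  1  1  2  2  3  4  4  5  5

2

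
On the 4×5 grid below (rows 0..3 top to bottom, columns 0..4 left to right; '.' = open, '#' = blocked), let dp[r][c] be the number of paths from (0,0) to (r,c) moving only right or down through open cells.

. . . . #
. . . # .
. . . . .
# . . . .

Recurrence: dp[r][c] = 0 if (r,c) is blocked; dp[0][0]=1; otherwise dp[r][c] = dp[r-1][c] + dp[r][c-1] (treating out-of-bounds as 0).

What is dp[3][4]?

r\c   0   1   2   3   4
  0   1   1   1   1   0
  1   1   2   3   0   0
  2   1   3   6   6   6
  3   0   3   9  15  21

21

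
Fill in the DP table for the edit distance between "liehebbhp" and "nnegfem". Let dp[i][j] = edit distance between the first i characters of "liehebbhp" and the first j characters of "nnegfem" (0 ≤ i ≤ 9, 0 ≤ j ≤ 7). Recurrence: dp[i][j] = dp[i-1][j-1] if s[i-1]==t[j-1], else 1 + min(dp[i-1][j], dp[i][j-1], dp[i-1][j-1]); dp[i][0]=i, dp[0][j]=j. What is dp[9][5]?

8

   ''  n  n  e  g  f  e  m
''  0  1  2  3  4  5  6  7
 l  1  1  2  3  4  5  6  7
 i  2  2  2  3  4  5  6  7
 e  3  3  3  2  3  4  5  6
 h  4  4  4  3  3  4  5  6
 e  5  5  5  4  4  4  4  5
 b  6  6  6  5  5  5  5  5
 b  7  7  7  6  6  6  6  6
 h  8  8  8  7  7  7  7  7
 p  9  9  9  8  8  8  8  8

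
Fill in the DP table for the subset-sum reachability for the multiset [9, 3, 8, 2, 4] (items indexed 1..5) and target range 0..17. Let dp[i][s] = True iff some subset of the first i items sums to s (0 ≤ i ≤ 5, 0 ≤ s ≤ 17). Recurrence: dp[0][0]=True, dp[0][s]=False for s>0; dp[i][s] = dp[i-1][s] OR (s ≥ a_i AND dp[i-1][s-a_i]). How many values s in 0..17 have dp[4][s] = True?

12

i\s   0   1   2   3   4   5   6   7   8   9  10  11  12  13  14  15  16  17
  0   T   F   F   F   F   F   F   F   F   F   F   F   F   F   F   F   F   F
  1   T   F   F   F   F   F   F   F   F   T   F   F   F   F   F   F   F   F
  2   T   F   F   T   F   F   F   F   F   T   F   F   T   F   F   F   F   F
  3   T   F   F   T   F   F   F   F   T   T   F   T   T   F   F   F   F   T
  4   T   F   T   T   F   T   F   F   T   T   T   T   T   T   T   F   F   T
  5   T   F   T   T   T   T   T   T   T   T   T   T   T   T   T   T   T   T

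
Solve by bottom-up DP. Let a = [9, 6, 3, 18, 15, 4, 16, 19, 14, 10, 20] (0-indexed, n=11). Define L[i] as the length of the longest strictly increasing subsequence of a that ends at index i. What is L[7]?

   i    0    1    2    3    4    5    6    7    8    9   10
a[i]    9    6    3   18   15    4   16   19   14   10   20
L[i]    1    1    1    2    2    2    3    4    3    3    5

4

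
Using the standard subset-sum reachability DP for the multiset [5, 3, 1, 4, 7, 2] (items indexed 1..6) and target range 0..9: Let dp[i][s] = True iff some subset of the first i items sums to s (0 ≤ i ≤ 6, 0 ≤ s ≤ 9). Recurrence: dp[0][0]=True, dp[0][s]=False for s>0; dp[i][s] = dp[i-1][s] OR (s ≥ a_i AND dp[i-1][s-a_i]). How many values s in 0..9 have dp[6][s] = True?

i\s   0   1   2   3   4   5   6   7   8   9
  0   T   F   F   F   F   F   F   F   F   F
  1   T   F   F   F   F   T   F   F   F   F
  2   T   F   F   T   F   T   F   F   T   F
  3   T   T   F   T   T   T   T   F   T   T
  4   T   T   F   T   T   T   T   T   T   T
  5   T   T   F   T   T   T   T   T   T   T
  6   T   T   T   T   T   T   T   T   T   T

10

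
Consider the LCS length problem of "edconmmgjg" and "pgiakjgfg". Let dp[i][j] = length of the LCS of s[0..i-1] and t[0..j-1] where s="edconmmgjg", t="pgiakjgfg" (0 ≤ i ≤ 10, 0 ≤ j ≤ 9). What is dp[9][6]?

2

   ''  p  g  i  a  k  j  g  f  g
''  0  0  0  0  0  0  0  0  0  0
 e  0  0  0  0  0  0  0  0  0  0
 d  0  0  0  0  0  0  0  0  0  0
 c  0  0  0  0  0  0  0  0  0  0
 o  0  0  0  0  0  0  0  0  0  0
 n  0  0  0  0  0  0  0  0  0  0
 m  0  0  0  0  0  0  0  0  0  0
 m  0  0  0  0  0  0  0  0  0  0
 g  0  0  1  1  1  1  1  1  1  1
 j  0  0  1  1  1  1  2  2  2  2
 g  0  0  1  1  1  1  2  3  3  3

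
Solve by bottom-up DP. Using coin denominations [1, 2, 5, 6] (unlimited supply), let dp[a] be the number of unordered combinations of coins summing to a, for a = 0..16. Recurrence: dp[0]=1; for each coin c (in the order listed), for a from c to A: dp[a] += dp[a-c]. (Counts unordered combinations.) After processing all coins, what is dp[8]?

after  coin     0     1     2     3     4     5     6     7     8     9    10    11    12    13    14    15    16
          1     1     1     1     1     1     1     1     1     1     1     1     1     1     1     1     1     1
          2     1     1     2     2     3     3     4     4     5     5     6     6     7     7     8     8     9
          5     1     1     2     2     3     4     5     6     7     8    10    11    13    14    16    18    20
          6     1     1     2     2     3     4     6     7     9    10    13    15    19    21    25    28    33

9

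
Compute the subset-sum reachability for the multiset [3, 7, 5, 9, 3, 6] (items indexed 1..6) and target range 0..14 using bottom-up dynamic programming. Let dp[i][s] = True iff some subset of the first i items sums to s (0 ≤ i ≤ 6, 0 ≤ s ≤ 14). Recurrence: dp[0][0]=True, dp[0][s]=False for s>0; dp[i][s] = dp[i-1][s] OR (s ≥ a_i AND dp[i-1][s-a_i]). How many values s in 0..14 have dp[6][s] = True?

i\s   0   1   2   3   4   5   6   7   8   9  10  11  12  13  14
  0   T   F   F   F   F   F   F   F   F   F   F   F   F   F   F
  1   T   F   F   T   F   F   F   F   F   F   F   F   F   F   F
  2   T   F   F   T   F   F   F   T   F   F   T   F   F   F   F
  3   T   F   F   T   F   T   F   T   T   F   T   F   T   F   F
  4   T   F   F   T   F   T   F   T   T   T   T   F   T   F   T
  5   T   F   F   T   F   T   T   T   T   T   T   T   T   T   T
  6   T   F   F   T   F   T   T   T   T   T   T   T   T   T   T

12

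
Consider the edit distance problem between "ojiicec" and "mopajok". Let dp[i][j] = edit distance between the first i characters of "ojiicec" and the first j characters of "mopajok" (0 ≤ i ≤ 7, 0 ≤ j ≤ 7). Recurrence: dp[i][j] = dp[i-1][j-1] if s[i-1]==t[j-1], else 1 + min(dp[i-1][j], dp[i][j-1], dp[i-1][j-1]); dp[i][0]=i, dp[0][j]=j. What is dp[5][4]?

   ''  m  o  p  a  j  o  k
''  0  1  2  3  4  5  6  7
 o  1  1  1  2  3  4  5  6
 j  2  2  2  2  3  3  4  5
 i  3  3  3  3  3  4  4  5
 i  4  4  4  4  4  4  5  5
 c  5  5  5  5  5  5  5  6
 e  6  6  6  6  6  6  6  6
 c  7  7  7  7  7  7  7  7

5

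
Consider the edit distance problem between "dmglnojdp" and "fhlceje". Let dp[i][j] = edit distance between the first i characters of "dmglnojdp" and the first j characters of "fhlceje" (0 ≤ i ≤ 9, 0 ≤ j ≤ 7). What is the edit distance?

   ''  f  h  l  c  e  j  e
''  0  1  2  3  4  5  6  7
 d  1  1  2  3  4  5  6  7
 m  2  2  2  3  4  5  6  7
 g  3  3  3  3  4  5  6  7
 l  4  4  4  3  4  5  6  7
 n  5  5  5  4  4  5  6  7
 o  6  6  6  5  5  5  6  7
 j  7  7  7  6  6  6  5  6
 d  8  8  8  7  7  7  6  6
 p  9  9  9  8  8  8  7  7

7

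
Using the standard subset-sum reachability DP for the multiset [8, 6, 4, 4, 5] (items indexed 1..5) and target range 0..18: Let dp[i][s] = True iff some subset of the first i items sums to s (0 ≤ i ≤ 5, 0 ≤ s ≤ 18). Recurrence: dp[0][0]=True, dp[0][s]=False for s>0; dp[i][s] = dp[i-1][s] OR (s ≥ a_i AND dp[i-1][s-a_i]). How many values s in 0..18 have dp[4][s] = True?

9

i\s   0   1   2   3   4   5   6   7   8   9  10  11  12  13  14  15  16  17  18
  0   T   F   F   F   F   F   F   F   F   F   F   F   F   F   F   F   F   F   F
  1   T   F   F   F   F   F   F   F   T   F   F   F   F   F   F   F   F   F   F
  2   T   F   F   F   F   F   T   F   T   F   F   F   F   F   T   F   F   F   F
  3   T   F   F   F   T   F   T   F   T   F   T   F   T   F   T   F   F   F   T
  4   T   F   F   F   T   F   T   F   T   F   T   F   T   F   T   F   T   F   T
  5   T   F   F   F   T   T   T   F   T   T   T   T   T   T   T   T   T   T   T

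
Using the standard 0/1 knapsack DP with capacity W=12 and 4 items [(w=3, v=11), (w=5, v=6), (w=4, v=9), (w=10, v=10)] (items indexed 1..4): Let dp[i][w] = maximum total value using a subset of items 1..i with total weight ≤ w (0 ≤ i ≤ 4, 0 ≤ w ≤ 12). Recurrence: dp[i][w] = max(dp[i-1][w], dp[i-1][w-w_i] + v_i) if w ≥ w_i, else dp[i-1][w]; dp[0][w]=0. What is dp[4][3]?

11

i\w   0   1   2   3   4   5   6   7   8   9  10  11  12
  0   0   0   0   0   0   0   0   0   0   0   0   0   0
  1   0   0   0  11  11  11  11  11  11  11  11  11  11
  2   0   0   0  11  11  11  11  11  17  17  17  17  17
  3   0   0   0  11  11  11  11  20  20  20  20  20  26
  4   0   0   0  11  11  11  11  20  20  20  20  20  26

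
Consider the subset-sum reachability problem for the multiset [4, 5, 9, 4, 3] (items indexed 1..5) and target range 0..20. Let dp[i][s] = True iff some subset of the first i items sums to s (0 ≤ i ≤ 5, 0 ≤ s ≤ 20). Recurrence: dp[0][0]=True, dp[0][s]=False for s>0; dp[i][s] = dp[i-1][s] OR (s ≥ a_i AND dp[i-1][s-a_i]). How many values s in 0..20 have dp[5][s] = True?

i\s   0   1   2   3   4   5   6   7   8   9  10  11  12  13  14  15  16  17  18  19  20
  0   T   F   F   F   F   F   F   F   F   F   F   F   F   F   F   F   F   F   F   F   F
  1   T   F   F   F   T   F   F   F   F   F   F   F   F   F   F   F   F   F   F   F   F
  2   T   F   F   F   T   T   F   F   F   T   F   F   F   F   F   F   F   F   F   F   F
  3   T   F   F   F   T   T   F   F   F   T   F   F   F   T   T   F   F   F   T   F   F
  4   T   F   F   F   T   T   F   F   T   T   F   F   F   T   T   F   F   T   T   F   F
  5   T   F   F   T   T   T   F   T   T   T   F   T   T   T   T   F   T   T   T   F   T

15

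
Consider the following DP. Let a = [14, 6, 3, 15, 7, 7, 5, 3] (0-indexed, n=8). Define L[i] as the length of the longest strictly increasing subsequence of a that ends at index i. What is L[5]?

2

   i    0    1    2    3    4    5    6    7
a[i]   14    6    3   15    7    7    5    3
L[i]    1    1    1    2    2    2    2    1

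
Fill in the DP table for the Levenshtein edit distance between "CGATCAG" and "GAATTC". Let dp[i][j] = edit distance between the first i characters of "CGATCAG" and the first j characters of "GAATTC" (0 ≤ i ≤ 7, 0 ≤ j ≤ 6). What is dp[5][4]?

   ''  G  A  A  T  T  C
''  0  1  2  3  4  5  6
 C  1  1  2  3  4  5  5
 G  2  1  2  3  4  5  6
 A  3  2  1  2  3  4  5
 T  4  3  2  2  2  3  4
 C  5  4  3  3  3  3  3
 A  6  5  4  3  4  4  4
 G  7  6  5  4  4  5  5

3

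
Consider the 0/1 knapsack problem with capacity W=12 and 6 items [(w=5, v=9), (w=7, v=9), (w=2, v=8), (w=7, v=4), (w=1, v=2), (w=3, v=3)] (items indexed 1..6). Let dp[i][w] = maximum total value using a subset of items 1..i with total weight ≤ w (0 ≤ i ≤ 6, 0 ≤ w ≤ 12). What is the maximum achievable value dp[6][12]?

i\w   0   1   2   3   4   5   6   7   8   9  10  11  12
  0   0   0   0   0   0   0   0   0   0   0   0   0   0
  1   0   0   0   0   0   9   9   9   9   9   9   9   9
  2   0   0   0   0   0   9   9   9   9   9   9   9  18
  3   0   0   8   8   8   9   9  17  17  17  17  17  18
  4   0   0   8   8   8   9   9  17  17  17  17  17  18
  5   0   2   8  10  10  10  11  17  19  19  19  19  19
  6   0   2   8  10  10  11  13  17  19  19  20  22  22

22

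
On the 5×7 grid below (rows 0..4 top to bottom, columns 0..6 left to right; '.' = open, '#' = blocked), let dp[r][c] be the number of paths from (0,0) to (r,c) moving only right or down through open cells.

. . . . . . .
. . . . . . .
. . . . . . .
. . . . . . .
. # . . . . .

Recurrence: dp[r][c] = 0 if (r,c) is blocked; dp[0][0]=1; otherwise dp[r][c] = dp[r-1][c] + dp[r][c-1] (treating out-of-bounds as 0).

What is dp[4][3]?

30

r\c   0   1   2   3   4   5   6
  0   1   1   1   1   1   1   1
  1   1   2   3   4   5   6   7
  2   1   3   6  10  15  21  28
  3   1   4  10  20  35  56  84
  4   1   0  10  30  65 121 205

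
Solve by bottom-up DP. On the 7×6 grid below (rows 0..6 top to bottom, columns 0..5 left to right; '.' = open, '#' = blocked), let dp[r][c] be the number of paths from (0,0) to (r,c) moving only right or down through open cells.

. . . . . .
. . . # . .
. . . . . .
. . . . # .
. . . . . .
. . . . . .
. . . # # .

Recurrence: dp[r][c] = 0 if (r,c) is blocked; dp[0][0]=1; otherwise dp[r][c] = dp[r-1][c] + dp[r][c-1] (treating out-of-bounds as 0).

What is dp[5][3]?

r\c   0   1   2   3   4   5
  0   1   1   1   1   1   1
  1   1   2   3   0   1   2
  2   1   3   6   6   7   9
  3   1   4  10  16   0   9
  4   1   5  15  31  31  40
  5   1   6  21  52  83 123
  6   1   7  28   0   0 123

52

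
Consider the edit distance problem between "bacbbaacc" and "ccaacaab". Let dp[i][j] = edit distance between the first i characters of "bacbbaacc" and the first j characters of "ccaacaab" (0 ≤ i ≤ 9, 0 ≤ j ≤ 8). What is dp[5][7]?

   ''  c  c  a  a  c  a  a  b
''  0  1  2  3  4  5  6  7  8
 b  1  1  2  3  4  5  6  7  7
 a  2  2  2  2  3  4  5  6  7
 c  3  2  2  3  3  3  4  5  6
 b  4  3  3  3  4  4  4  5  5
 b  5  4  4  4  4  5  5  5  5
 a  6  5  5  4  4  5  5  5  6
 a  7  6  6  5  4  5  5  5  6
 c  8  7  6  6  5  4  5  6  6
 c  9  8  7  7  6  5  5  6  7

5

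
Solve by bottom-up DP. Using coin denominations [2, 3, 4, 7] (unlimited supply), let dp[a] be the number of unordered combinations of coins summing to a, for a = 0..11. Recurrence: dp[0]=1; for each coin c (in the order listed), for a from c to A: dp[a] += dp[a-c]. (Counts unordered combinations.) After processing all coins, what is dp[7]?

3

after  coin     0     1     2     3     4     5     6     7     8     9    10    11
          2     1     0     1     0     1     0     1     0     1     0     1     0
          3     1     0     1     1     1     1     2     1     2     2     2     2
          4     1     0     1     1     2     1     3     2     4     3     5     4
          7     1     0     1     1     2     1     3     3     4     4     6     6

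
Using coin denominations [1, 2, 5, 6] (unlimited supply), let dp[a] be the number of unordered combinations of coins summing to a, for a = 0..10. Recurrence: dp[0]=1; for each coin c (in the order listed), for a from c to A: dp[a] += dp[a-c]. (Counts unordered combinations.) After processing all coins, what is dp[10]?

13

after  coin     0     1     2     3     4     5     6     7     8     9    10
          1     1     1     1     1     1     1     1     1     1     1     1
          2     1     1     2     2     3     3     4     4     5     5     6
          5     1     1     2     2     3     4     5     6     7     8    10
          6     1     1     2     2     3     4     6     7     9    10    13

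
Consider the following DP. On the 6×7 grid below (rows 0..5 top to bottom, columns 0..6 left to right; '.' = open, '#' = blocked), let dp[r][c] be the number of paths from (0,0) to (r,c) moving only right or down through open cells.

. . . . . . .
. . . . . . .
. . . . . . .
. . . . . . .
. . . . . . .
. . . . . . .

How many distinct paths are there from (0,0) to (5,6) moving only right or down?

462

r\c   0   1   2   3   4   5   6
  0   1   1   1   1   1   1   1
  1   1   2   3   4   5   6   7
  2   1   3   6  10  15  21  28
  3   1   4  10  20  35  56  84
  4   1   5  15  35  70 126 210
  5   1   6  21  56 126 252 462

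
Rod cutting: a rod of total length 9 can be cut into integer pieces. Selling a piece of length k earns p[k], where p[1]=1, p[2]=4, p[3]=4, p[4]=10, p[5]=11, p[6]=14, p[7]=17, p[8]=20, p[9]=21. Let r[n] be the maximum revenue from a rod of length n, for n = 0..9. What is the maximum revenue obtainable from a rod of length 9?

21

   n    0    1    2    3    4    5    6    7    8    9
r[n]    0    1    4    5   10   11   14   17   20   21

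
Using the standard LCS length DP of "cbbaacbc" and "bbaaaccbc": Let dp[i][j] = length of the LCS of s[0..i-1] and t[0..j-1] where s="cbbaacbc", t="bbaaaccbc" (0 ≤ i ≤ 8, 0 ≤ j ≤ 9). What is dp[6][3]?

   ''  b  b  a  a  a  c  c  b  c
''  0  0  0  0  0  0  0  0  0  0
 c  0  0  0  0  0  0  1  1  1  1
 b  0  1  1  1  1  1  1  1  2  2
 b  0  1  2  2  2  2  2  2  2  2
 a  0  1  2  3  3  3  3  3  3  3
 a  0  1  2  3  4  4  4  4  4  4
 c  0  1  2  3  4  4  5  5  5  5
 b  0  1  2  3  4  4  5  5  6  6
 c  0  1  2  3  4  4  5  6  6  7

3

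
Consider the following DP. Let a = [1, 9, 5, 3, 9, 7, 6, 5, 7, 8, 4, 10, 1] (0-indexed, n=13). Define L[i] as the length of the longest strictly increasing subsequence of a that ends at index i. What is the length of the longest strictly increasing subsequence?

   i    0    1    2    3    4    5    6    7    8    9   10   11   12
a[i]    1    9    5    3    9    7    6    5    7    8    4   10    1
L[i]    1    2    2    2    3    3    3    3    4    5    3    6    1

6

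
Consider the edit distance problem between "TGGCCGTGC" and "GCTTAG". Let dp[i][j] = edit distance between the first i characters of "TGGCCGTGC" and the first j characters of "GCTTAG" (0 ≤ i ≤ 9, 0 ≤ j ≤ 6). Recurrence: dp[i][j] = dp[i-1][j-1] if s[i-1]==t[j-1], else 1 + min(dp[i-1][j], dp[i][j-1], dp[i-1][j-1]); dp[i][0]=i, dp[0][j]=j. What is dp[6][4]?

   ''  G  C  T  T  A  G
''  0  1  2  3  4  5  6
 T  1  1  2  2  3  4  5
 G  2  1  2  3  3  4  4
 G  3  2  2  3  4  4  4
 C  4  3  2  3  4  5  5
 C  5  4  3  3  4  5  6
 G  6  5  4  4  4  5  5
 T  7  6  5  4  4  5  6
 G  8  7  6  5  5  5  5
 C  9  8  7  6  6  6  6

4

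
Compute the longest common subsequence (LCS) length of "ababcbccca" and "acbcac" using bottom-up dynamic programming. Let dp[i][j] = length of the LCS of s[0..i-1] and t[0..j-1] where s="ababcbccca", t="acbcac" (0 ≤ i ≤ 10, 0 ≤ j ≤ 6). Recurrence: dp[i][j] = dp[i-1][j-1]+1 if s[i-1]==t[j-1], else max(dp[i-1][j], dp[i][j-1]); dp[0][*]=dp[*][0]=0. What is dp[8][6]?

   ''  a  c  b  c  a  c
''  0  0  0  0  0  0  0
 a  0  1  1  1  1  1  1
 b  0  1  1  2  2  2  2
 a  0  1  1  2  2  3  3
 b  0  1  1  2  2  3  3
 c  0  1  2  2  3  3  4
 b  0  1  2  3  3  3  4
 c  0  1  2  3  4  4  4
 c  0  1  2  3  4  4  5
 c  0  1  2  3  4  4  5
 a  0  1  2  3  4  5  5

5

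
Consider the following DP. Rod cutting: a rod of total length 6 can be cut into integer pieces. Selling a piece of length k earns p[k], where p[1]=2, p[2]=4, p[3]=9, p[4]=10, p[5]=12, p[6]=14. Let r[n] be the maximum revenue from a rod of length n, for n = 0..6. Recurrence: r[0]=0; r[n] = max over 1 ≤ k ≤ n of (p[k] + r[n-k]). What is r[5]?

13

   n    0    1    2    3    4    5    6
r[n]    0    2    4    9   11   13   18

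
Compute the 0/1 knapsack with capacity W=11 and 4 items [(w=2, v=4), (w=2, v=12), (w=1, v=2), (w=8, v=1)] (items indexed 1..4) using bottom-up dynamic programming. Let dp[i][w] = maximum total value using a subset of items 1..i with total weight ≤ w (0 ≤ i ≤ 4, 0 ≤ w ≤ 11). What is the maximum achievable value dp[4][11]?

i\w   0   1   2   3   4   5   6   7   8   9  10  11
  0   0   0   0   0   0   0   0   0   0   0   0   0
  1   0   0   4   4   4   4   4   4   4   4   4   4
  2   0   0  12  12  16  16  16  16  16  16  16  16
  3   0   2  12  14  16  18  18  18  18  18  18  18
  4   0   2  12  14  16  18  18  18  18  18  18  18

18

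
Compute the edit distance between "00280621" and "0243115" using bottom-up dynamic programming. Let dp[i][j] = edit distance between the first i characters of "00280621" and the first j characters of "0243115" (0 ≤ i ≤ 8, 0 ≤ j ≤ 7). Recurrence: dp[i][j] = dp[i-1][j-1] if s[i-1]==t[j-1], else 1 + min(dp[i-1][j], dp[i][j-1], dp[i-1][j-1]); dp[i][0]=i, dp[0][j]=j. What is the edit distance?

6

   ''  0  2  4  3  1  1  5
''  0  1  2  3  4  5  6  7
 0  1  0  1  2  3  4  5  6
 0  2  1  1  2  3  4  5  6
 2  3  2  1  2  3  4  5  6
 8  4  3  2  2  3  4  5  6
 0  5  4  3  3  3  4  5  6
 6  6  5  4  4  4  4  5  6
 2  7  6  5  5  5  5  5  6
 1  8  7  6  6  6  5  5  6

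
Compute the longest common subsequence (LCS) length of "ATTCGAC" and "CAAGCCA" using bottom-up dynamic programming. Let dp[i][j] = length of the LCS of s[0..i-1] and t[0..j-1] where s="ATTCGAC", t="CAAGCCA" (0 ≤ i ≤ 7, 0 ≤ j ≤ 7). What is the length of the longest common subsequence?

3

   ''  C  A  A  G  C  C  A
''  0  0  0  0  0  0  0  0
 A  0  0  1  1  1  1  1  1
 T  0  0  1  1  1  1  1  1
 T  0  0  1  1  1  1  1  1
 C  0  1  1  1  1  2  2  2
 G  0  1  1  1  2  2  2  2
 A  0  1  2  2  2  2  2  3
 C  0  1  2  2  2  3  3  3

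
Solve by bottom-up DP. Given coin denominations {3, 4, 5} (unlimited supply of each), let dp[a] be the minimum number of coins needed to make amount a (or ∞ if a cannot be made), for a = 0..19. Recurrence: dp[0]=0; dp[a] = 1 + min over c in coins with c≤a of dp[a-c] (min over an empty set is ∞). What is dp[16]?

 a  0  1  2  3  4  5  6  7  8  9 10 11 12 13 14 15 16 17 18 19
dp  0  -  -  1  1  1  2  2  2  2  2  3  3  3  3  3  4  4  4  4
(- denotes ∞ / unreachable)

4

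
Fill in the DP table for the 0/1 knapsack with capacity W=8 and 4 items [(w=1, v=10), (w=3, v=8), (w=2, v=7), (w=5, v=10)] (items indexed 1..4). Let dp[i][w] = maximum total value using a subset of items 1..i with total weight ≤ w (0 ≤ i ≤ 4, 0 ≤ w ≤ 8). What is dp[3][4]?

18

i\w   0   1   2   3   4   5   6   7   8
  0   0   0   0   0   0   0   0   0   0
  1   0  10  10  10  10  10  10  10  10
  2   0  10  10  10  18  18  18  18  18
  3   0  10  10  17  18  18  25  25  25
  4   0  10  10  17  18  18  25  25  27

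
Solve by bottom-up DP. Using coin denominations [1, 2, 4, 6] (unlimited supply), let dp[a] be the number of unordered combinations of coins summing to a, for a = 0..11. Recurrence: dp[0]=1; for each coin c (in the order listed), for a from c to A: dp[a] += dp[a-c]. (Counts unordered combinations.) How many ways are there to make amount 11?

after  coin     0     1     2     3     4     5     6     7     8     9    10    11
          1     1     1     1     1     1     1     1     1     1     1     1     1
          2     1     1     2     2     3     3     4     4     5     5     6     6
          4     1     1     2     2     4     4     6     6     9     9    12    12
          6     1     1     2     2     4     4     7     7    11    11    16    16

16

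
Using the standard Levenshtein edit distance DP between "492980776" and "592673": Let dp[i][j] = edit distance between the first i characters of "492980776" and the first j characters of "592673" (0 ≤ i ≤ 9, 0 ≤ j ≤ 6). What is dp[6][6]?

4

   ''  5  9  2  6  7  3
''  0  1  2  3  4  5  6
 4  1  1  2  3  4  5  6
 9  2  2  1  2  3  4  5
 2  3  3  2  1  2  3  4
 9  4  4  3  2  2  3  4
 8  5  5  4  3  3  3  4
 0  6  6  5  4  4  4  4
 7  7  7  6  5  5  4  5
 7  8  8  7  6  6  5  5
 6  9  9  8  7  6  6  6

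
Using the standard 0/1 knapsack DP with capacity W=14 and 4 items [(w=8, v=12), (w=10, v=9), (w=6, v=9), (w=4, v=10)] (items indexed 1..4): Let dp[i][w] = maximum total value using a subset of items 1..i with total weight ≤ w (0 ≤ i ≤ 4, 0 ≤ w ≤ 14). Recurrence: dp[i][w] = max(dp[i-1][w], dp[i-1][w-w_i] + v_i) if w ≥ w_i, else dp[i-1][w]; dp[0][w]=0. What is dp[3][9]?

12

i\w   0   1   2   3   4   5   6   7   8   9  10  11  12  13  14
  0   0   0   0   0   0   0   0   0   0   0   0   0   0   0   0
  1   0   0   0   0   0   0   0   0  12  12  12  12  12  12  12
  2   0   0   0   0   0   0   0   0  12  12  12  12  12  12  12
  3   0   0   0   0   0   0   9   9  12  12  12  12  12  12  21
  4   0   0   0   0  10  10  10  10  12  12  19  19  22  22  22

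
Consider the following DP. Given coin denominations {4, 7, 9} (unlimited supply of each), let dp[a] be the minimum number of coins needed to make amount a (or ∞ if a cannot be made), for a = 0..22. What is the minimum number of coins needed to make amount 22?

 a  0  1  2  3  4  5  6  7  8  9 10 11 12 13 14 15 16 17 18 19 20 21 22
dp  0  -  -  -  1  -  -  1  2  1  -  2  3  2  2  3  2  3  2  4  3  3  3
(- denotes ∞ / unreachable)

3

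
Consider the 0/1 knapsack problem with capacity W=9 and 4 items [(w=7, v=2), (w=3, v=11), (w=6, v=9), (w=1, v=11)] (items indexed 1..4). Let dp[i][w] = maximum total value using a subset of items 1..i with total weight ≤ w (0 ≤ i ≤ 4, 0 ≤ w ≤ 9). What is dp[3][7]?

i\w   0   1   2   3   4   5   6   7   8   9
  0   0   0   0   0   0   0   0   0   0   0
  1   0   0   0   0   0   0   0   2   2   2
  2   0   0   0  11  11  11  11  11  11  11
  3   0   0   0  11  11  11  11  11  11  20
  4   0  11  11  11  22  22  22  22  22  22

11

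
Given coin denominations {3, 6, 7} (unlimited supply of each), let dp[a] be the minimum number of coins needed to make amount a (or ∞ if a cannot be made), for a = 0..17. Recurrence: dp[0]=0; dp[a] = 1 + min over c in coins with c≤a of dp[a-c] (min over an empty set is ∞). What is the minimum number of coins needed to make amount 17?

3

 a  0  1  2  3  4  5  6  7  8  9 10 11 12 13 14 15 16 17
dp  0  -  -  1  -  -  1  1  -  2  2  -  2  2  2  3  3  3
(- denotes ∞ / unreachable)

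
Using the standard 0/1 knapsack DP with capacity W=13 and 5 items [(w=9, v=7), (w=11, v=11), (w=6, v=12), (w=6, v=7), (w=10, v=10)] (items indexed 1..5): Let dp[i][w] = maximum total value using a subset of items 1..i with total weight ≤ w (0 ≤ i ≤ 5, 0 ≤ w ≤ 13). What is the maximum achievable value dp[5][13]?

i\w   0   1   2   3   4   5   6   7   8   9  10  11  12  13
  0   0   0   0   0   0   0   0   0   0   0   0   0   0   0
  1   0   0   0   0   0   0   0   0   0   7   7   7   7   7
  2   0   0   0   0   0   0   0   0   0   7   7  11  11  11
  3   0   0   0   0   0   0  12  12  12  12  12  12  12  12
  4   0   0   0   0   0   0  12  12  12  12  12  12  19  19
  5   0   0   0   0   0   0  12  12  12  12  12  12  19  19

19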